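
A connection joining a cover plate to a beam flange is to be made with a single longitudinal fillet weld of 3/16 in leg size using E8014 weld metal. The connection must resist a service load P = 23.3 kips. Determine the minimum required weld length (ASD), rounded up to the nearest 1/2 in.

L = 7.5 in

E80XX → F_EXX = 80 ksi.
Throat t_e = 0.707 × 0.1875 = 0.1326 in.
r_n/Ω = (0.6 × 80 × 0.1326) / 2.0 = 3.181 kip/in.
L_req = P / (r_n/Ω) = 23.3 / 3.181 = 7.324 in total.
Round up → use L = 7.5 in.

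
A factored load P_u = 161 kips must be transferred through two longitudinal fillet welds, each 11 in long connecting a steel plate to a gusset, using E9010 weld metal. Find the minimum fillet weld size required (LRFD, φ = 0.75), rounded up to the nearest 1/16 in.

w = 5/16 in

E90XX → F_EXX = 90 ksi.
Total weld length L = 22 in.
Required throat t_e = P_u / (φ × 0.6 F_EXX × L) = 161 / (0.75 × 0.6 × 90 × 22) = 0.1807 in.
Required leg w = t_e / 0.707 = 0.2556 in → use 5/16 in.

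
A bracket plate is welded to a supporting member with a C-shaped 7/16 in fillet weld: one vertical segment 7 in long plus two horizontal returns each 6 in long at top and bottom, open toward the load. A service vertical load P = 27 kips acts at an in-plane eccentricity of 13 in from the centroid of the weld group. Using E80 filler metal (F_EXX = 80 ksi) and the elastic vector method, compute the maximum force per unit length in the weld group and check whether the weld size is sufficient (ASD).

f_max ≈ 8.66 kip/in; NOT adequate

Total weld length L_w = 19 in. Treat welds as unit-width lines.
Centroid: x̄ = 2×6×3 / 19 = 1.895 in from the vertical weld.
Polar moment about centroid: J = I_x + I_y = [7³/12 + 2×6×3.5²] + [7×1.895² + 2(6³/12 + 6×1.105²)] = 251.4 in³.
Direct shear f_v = P/L_w = 27 / 19 = 1.421 kip/in (vertical).
Torsion M = P·e = 27 × 13 = 351 kip·in.
Critical point at (x, y) = (4.105, 3.5) from centroid. f_tx = M·y/J = 4.887 kip/in; f_ty = M·x/J = 5.732 kip/in.
Resultant f_max = √[f_tx² + (f_v + f_ty)²] = √[4.887² + (1.421 + 5.732)²] = 8.663 kip/in.
Capacity per unit length: r_n/Ω = (1/2.0) × 0.6 × 80 × (0.707 × 0.4375) = 7.423 kip/in.
8.663 > 7.423 → NOT adequate.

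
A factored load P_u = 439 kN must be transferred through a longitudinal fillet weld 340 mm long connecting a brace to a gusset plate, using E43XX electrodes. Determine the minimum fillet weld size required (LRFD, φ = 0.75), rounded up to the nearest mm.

E43XX → F_EXX = 430 MPa.
Total weld length L = 340 mm.
Required throat t_e = P_u / (φ × 0.6 F_EXX × L) = 439 / (0.75 × 0.6 × 430 × 340 × 10⁻³) = 6.673 mm.
Required leg w = t_e / 0.707 = 9.438 mm → use 10 mm.

w = 10 mm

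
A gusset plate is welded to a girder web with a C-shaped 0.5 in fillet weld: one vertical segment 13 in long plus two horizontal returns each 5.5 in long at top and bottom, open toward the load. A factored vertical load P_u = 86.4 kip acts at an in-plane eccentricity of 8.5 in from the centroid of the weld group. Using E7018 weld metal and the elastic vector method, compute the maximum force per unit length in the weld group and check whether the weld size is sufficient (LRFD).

E70XX → F_EXX = 70 ksi.
Total weld length L_w = 24 in. Treat welds as unit-width lines.
Centroid: x̄ = 2×5.5×2.75 / 24 = 1.26 in from the vertical weld.
Polar moment about centroid: J = I_x + I_y = [13³/12 + 2×5.5×6.5²] + [13×1.26² + 2(5.5³/12 + 5.5×1.49²)] = 720.6 in³.
Direct shear f_v = P/L_w = 86.4 / 24 = 3.6 kip/in (vertical).
Torsion M = P·e = 86.4 × 8.5 = 734.4 kip·in.
Critical point at (x, y) = (4.24, 6.5) from centroid. f_tx = M·y/J = 6.624 kip/in; f_ty = M·x/J = 4.321 kip/in.
Resultant f_max = √[f_tx² + (f_v + f_ty)²] = √[6.624² + (3.6 + 4.321)²] = 10.33 kip/in.
Capacity per unit length: φr_n = 0.75 × 0.6 × 70 × (0.707 × 0.5) = 11.14 kip/in.
10.33 ≤ 11.14 → adequate.

f_max ≈ 10.3 kip/in; adequate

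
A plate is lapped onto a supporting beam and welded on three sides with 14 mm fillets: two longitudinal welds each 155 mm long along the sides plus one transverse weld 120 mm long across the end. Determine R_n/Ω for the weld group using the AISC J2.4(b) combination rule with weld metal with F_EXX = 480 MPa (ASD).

R_n/Ω ≈ 632 kN

t_e = 0.707 × 14 = 9.898 mm.
R_nwl = 0.6 × 480 × 9.898 × 310 × 10⁻³ = 883.7 kN (longitudinal, 2 welds).
R_nwt = 0.6 × 480 × 9.898 × 120 × 10⁻³ = 342.1 kN (transverse, base value).
(i) R_nwl + R_nwt = 1226 kN; (ii) 0.85 R_nwl + 1.5 R_nwt = 1264 kN.
R_n = max = 1264 kN [governs: (ii)]; R_n/Ω = 632.1 kN.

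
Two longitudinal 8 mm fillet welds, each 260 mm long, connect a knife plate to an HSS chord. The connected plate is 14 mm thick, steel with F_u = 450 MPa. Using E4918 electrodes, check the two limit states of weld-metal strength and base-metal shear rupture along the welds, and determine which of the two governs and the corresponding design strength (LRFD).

E49XX → F_EXX = 490 MPa.
t_e = 0.707 × 8 = 5.656 mm; L = 520 mm.
Weld metal: φR_n = 0.75 × 0.6 × 490 × 5.656 × 520 × 10⁻³ = 648.5 kN.
Base metal (shear rupture): φR_n = 0.75 × 0.6 × 450 × 14 × 520 × 10⁻³ = 1474 kN.
Governing: weld metal.

φR_n ≈ 649 kN (weld metal governs)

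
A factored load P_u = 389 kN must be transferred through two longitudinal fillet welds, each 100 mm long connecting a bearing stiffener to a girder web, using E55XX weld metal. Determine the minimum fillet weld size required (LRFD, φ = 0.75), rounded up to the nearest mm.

w = 12 mm

E55XX → F_EXX = 550 MPa.
Total weld length L = 200 mm.
Required throat t_e = P_u / (φ × 0.6 F_EXX × L) = 389 / (0.75 × 0.6 × 550 × 200 × 10⁻³) = 7.859 mm.
Required leg w = t_e / 0.707 = 11.12 mm → use 12 mm.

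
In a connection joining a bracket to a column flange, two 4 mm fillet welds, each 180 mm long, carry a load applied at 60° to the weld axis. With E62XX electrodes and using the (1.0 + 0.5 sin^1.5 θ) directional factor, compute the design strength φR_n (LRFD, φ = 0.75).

φR_n ≈ 399 kN

E62XX → F_EXX = 620 MPa.
t_e = 0.707 × 4 = 2.828 mm; A_we = 2.828 × 360 = 1018 mm².
Directional factor: 1.0 + 0.5 sin^1.5(60°) = 1.403.
F_nw = 0.6 × 620 × 1.403 = 521.9 MPa.
φR_n = 0.75 × 521.9 × 1018 × 10⁻³ = 398.5 kN.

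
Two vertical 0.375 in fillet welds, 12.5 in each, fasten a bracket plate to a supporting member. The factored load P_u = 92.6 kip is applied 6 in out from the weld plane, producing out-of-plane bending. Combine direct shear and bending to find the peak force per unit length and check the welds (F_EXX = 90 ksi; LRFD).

f_max ≈ 11.3 kip/in; NOT adequate

L_w = 2 × 12.5 = 25 in; section modulus (unit throat) S = 2 × L²/6 = 52.08 in².
Direct shear f_v = P/L_w = 92.6/25 = 3.704 kip/in.
Moment M = P × e = 92.6 × 6 = 555.6 kip·in; bending f_b = M/S = 10.67 kip/in.
f_max = √(f_v² + f_b²) = √(3.704² + 10.67²) = 11.29 kip/in.
φr_n = 0.75 × 0.6 × 90 × (0.707 × 0.375) = 10.74 kip/in → NOT adequate.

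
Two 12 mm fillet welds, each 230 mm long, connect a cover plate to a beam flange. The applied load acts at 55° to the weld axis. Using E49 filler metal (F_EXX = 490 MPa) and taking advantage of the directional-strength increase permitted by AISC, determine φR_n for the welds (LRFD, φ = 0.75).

t_e = 0.707 × 12 = 8.484 mm; A_we = 8.484 × 460 = 3903 mm².
Directional factor: 1.0 + 0.5 sin^1.5(55°) = 1.371.
F_nw = 0.6 × 490 × 1.371 = 403 MPa.
φR_n = 0.75 × 403 × 3903 × 10⁻³ = 1180 kN.

φR_n ≈ 1180 kN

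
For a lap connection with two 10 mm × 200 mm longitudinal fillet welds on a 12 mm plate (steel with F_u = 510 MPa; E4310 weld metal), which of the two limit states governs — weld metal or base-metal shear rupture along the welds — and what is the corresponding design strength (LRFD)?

E43XX → F_EXX = 430 MPa.
t_e = 0.707 × 10 = 7.07 mm; L = 400 mm.
Weld metal: φR_n = 0.75 × 0.6 × 430 × 7.07 × 400 × 10⁻³ = 547.2 kN.
Base metal (shear rupture): φR_n = 0.75 × 0.6 × 510 × 12 × 400 × 10⁻³ = 1102 kN.
Governing: weld metal.

φR_n ≈ 547 kN (weld metal governs)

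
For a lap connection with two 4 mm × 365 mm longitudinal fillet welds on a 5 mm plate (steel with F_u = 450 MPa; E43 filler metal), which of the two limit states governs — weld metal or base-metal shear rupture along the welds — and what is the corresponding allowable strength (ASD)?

R_n/Ω ≈ 266 kN (weld metal governs)

E43XX → F_EXX = 430 MPa.
t_e = 0.707 × 4 = 2.828 mm; L = 730 mm.
Weld metal: R_n/Ω = (1/2.0) × 0.6 × 430 × 2.828 × 730 × 10⁻³ = 266.3 kN.
Base metal (shear rupture): R_n/Ω = (1/2.0) × 0.6 × 450 × 5 × 730 × 10⁻³ = 492.8 kN.
Governing: weld metal.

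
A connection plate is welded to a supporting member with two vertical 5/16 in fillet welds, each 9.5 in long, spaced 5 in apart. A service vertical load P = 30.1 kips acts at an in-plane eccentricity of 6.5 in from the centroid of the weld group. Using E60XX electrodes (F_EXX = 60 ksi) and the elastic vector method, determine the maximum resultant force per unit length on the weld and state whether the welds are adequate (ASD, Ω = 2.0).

f_max ≈ 4.95 kip/in; NOT adequate

Total weld length L_w = 19 in. Treat welds as unit-width lines.
Polar moment about centroid: J = 2[d³/12 + d(b/2)²] = 2[9.5³/12 + 9.5×2.5²] = 261.6 in³.
Direct shear f_v = P/L_w = 30.1 / 19 = 1.584 kip/in (vertical).
Torsion M = P·e = 30.1 × 6.5 = 195.65 kip·in.
Critical point at (x, y) = (2.5, 4.75) from centroid. f_tx = M·y/J = 3.552 kip/in; f_ty = M·x/J = 1.869 kip/in.
Resultant f_max = √[f_tx² + (f_v + f_ty)²] = √[3.552² + (1.584 + 1.869)²] = 4.954 kip/in.
Capacity per unit length: r_n/Ω = (1/2.0) × 0.6 × 60 × (0.707 × 0.3125) = 3.977 kip/in.
4.954 > 3.977 → NOT adequate.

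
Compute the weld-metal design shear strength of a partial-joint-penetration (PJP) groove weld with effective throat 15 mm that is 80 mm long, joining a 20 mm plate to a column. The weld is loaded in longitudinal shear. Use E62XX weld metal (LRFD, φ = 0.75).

E62XX → F_EXX = 620 MPa.
Effective throat (given) t_e = 15 mm.
A_we = 15 × 80 = 1200 mm².
F_nw = 0.6 F_EXX = 372 MPa.
φR_n = 0.75 × 372 × 1200 × 10⁻³ = 334.8 kN.

φR_n ≈ 335 kN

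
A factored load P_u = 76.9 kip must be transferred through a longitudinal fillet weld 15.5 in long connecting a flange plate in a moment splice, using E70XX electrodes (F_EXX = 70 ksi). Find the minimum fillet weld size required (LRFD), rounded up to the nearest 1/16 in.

Total weld length L = 15.5 in.
Required throat t_e = P_u / (φ × 0.6 F_EXX × L) = 76.9 / (0.75 × 0.6 × 70 × 15.5) = 0.1575 in.
Required leg w = t_e / 0.707 = 0.2228 in → use 1/4 in.

w = 1/4 in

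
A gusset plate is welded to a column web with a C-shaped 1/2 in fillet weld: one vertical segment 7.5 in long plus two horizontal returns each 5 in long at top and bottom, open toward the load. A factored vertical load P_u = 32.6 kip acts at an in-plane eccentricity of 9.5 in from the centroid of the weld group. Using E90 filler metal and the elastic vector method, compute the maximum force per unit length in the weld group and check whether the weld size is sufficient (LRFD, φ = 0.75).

E90XX → F_EXX = 90 ksi.
Total weld length L_w = 17.5 in. Treat welds as unit-width lines.
Centroid: x̄ = 2×5×2.5 / 17.5 = 1.429 in from the vertical weld.
Polar moment about centroid: J = I_x + I_y = [7.5³/12 + 2×5×3.75²] + [7.5×1.429² + 2(5³/12 + 5×1.071²)] = 223.4 in³.
Direct shear f_v = P/L_w = 32.6 / 17.5 = 1.863 kip/in (vertical).
Torsion M = P·e = 32.6 × 9.5 = 309.7 kip·in.
Critical point at (x, y) = (3.571, 3.75) from centroid. f_tx = M·y/J = 5.199 kip/in; f_ty = M·x/J = 4.951 kip/in.
Resultant f_max = √[f_tx² + (f_v + f_ty)²] = √[5.199² + (1.863 + 4.951)²] = 8.571 kip/in.
Capacity per unit length: φr_n = 0.75 × 0.6 × 90 × (0.707 × 0.5) = 14.32 kip/in.
8.571 ≤ 14.32 → adequate.

f_max ≈ 8.57 kip/in; adequate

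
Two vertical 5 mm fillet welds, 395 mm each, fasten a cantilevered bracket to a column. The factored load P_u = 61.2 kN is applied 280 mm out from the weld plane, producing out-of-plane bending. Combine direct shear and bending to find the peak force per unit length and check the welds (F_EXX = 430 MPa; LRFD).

f_max ≈ 338 N/mm; adequate

L_w = 2 × 395 = 790 mm; section modulus (unit throat) S = 2 × L²/6 = 52010 mm².
Direct shear f_v = P/L_w = 61.2×10³/790 = 77.47 N/mm.
Moment M = P × e = 61.2×10³ × 280 = 17136000 N·mm; bending f_b = M/S = 329.5 N/mm.
f_max = √(f_v² + f_b²) = √(77.47² + 329.5²) = 338.5 N/mm.
φr_n = 0.75 × 0.6 × 430 × (0.707 × 5) = 684 N/mm → adequate.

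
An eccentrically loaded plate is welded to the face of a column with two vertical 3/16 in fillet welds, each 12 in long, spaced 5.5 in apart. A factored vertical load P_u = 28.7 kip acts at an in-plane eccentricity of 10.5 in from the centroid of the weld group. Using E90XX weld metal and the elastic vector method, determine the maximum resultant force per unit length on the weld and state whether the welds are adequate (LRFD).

E90XX → F_EXX = 90 ksi.
Total weld length L_w = 24 in. Treat welds as unit-width lines.
Polar moment about centroid: J = 2[d³/12 + d(b/2)²] = 2[12³/12 + 12×2.75²] = 469.5 in³.
Direct shear f_v = P/L_w = 28.7 / 24 = 1.196 kip/in (vertical).
Torsion M = P·e = 28.7 × 10.5 = 301.35 kip·in.
Critical point at (x, y) = (2.75, 6) from centroid. f_tx = M·y/J = 3.851 kip/in; f_ty = M·x/J = 1.765 kip/in.
Resultant f_max = √[f_tx² + (f_v + f_ty)²] = √[3.851² + (1.196 + 1.765)²] = 4.858 kip/in.
Capacity per unit length: φr_n = 0.75 × 0.6 × 90 × (0.707 × 0.1875) = 5.369 kip/in.
4.858 ≤ 5.369 → adequate.

f_max ≈ 4.86 kip/in; adequate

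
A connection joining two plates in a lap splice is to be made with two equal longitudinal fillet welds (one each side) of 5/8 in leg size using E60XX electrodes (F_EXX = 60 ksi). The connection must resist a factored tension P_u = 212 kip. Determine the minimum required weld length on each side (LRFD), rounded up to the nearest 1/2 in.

Throat t_e = 0.707 × 0.625 = 0.4419 in.
φr_n = 0.75 × 0.6 × 60 × 0.4419 = 11.93 kip/in.
L_req = P_u / φr_n = 212 / 11.93 = 17.77 in total.
Per side: 17.77 / 2 = 8.885 in.
Round up → use L = 9 in on each side.

L = 9 in on each side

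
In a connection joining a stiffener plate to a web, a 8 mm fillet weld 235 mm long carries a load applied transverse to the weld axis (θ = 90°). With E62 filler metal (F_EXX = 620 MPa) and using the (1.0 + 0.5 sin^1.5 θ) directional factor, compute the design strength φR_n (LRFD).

t_e = 0.707 × 8 = 5.656 mm; A_we = 5.656 × 235 = 1329 mm².
Directional factor: 1.0 + 0.5 sin^1.5(90°) = 1.5.
F_nw = 0.6 × 620 × 1.5 = 558 MPa.
φR_n = 0.75 × 558 × 1329 × 10⁻³ = 556.3 kN.

φR_n ≈ 556 kN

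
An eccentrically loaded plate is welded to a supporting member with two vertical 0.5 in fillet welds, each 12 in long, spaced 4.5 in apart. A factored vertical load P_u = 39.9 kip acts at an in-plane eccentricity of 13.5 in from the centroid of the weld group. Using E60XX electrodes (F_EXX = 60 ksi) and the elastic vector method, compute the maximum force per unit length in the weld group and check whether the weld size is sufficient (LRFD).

f_max ≈ 9.15 kip/in; adequate

Total weld length L_w = 24 in. Treat welds as unit-width lines.
Polar moment about centroid: J = 2[d³/12 + d(b/2)²] = 2[12³/12 + 12×2.25²] = 409.5 in³.
Direct shear f_v = P/L_w = 39.9 / 24 = 1.662 kip/in (vertical).
Torsion M = P·e = 39.9 × 13.5 = 538.65 kip·in.
Critical point at (x, y) = (2.25, 6) from centroid. f_tx = M·y/J = 7.892 kip/in; f_ty = M·x/J = 2.96 kip/in.
Resultant f_max = √[f_tx² + (f_v + f_ty)²] = √[7.892² + (1.662 + 2.96)²] = 9.146 kip/in.
Capacity per unit length: φr_n = 0.75 × 0.6 × 60 × (0.707 × 0.5) = 9.544 kip/in.
9.146 ≤ 9.544 → adequate.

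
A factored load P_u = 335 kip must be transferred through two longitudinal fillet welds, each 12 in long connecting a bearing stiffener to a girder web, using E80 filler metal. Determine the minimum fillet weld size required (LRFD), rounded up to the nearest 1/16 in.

E80XX → F_EXX = 80 ksi.
Total weld length L = 24 in.
Required throat t_e = P_u / (φ × 0.6 F_EXX × L) = 335 / (0.75 × 0.6 × 80 × 24) = 0.3877 in.
Required leg w = t_e / 0.707 = 0.5484 in → use 9/16 in.

w = 9/16 in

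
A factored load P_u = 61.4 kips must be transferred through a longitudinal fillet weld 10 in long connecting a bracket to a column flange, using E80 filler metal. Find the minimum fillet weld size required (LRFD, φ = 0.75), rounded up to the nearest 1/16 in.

w = 1/4 in

E80XX → F_EXX = 80 ksi.
Total weld length L = 10 in.
Required throat t_e = P_u / (φ × 0.6 F_EXX × L) = 61.4 / (0.75 × 0.6 × 80 × 10) = 0.1706 in.
Required leg w = t_e / 0.707 = 0.2412 in → use 1/4 in.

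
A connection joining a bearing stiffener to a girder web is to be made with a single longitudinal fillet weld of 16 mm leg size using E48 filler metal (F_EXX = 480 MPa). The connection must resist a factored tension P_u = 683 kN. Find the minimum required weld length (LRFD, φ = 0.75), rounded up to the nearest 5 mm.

Throat t_e = 0.707 × 16 = 11.31 mm.
φr_n = 0.75 × 0.6 × 480 × 11.31 × 10⁻³ = 2.443 kN/mm.
L_req = P_u / φr_n = 683 / 2.443 = 279.5 mm total.
Round up → use L = 280 mm.

L = 280 mm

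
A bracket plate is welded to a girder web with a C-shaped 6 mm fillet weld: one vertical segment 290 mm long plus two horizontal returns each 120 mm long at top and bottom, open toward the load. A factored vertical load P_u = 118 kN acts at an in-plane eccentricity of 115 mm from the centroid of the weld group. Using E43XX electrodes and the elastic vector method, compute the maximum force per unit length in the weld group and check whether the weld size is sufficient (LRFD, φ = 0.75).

E43XX → F_EXX = 430 MPa.
Total weld length L_w = 530 mm. Treat welds as unit-width lines.
Centroid: x̄ = 2×120×60 / 530 = 27.17 mm from the vertical weld.
Polar moment about centroid: J = I_x + I_y = [290³/12 + 2×120×145²] + [290×27.17² + 2(120³/12 + 120×32.83²)] = 7839000 mm³.
Direct shear f_v = P/L_w = 118×10³ / 530 = 222.6 N/mm (vertical).
Torsion M = P·e = 118×10³ × 115 = 13570000 N·mm.
Critical point at (x, y) = (92.83, 145) from centroid. f_tx = M·y/J = 251 N/mm; f_ty = M·x/J = 160.7 N/mm.
Resultant f_max = √[f_tx² + (f_v + f_ty)²] = √[251² + (222.6 + 160.7)²] = 458.2 N/mm.
Capacity per unit length: φr_n = 0.75 × 0.6 × 430 × (0.707 × 6) = 820.8 N/mm.
458.2 ≤ 820.8 → adequate.

f_max ≈ 458 N/mm; adequate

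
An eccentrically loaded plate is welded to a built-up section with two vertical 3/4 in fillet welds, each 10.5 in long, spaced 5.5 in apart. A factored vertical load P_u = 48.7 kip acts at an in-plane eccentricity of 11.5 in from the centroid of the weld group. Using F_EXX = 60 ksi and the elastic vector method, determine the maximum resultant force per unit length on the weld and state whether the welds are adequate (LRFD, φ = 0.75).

f_max ≈ 10.7 kip/in; adequate

Total weld length L_w = 21 in. Treat welds as unit-width lines.
Polar moment about centroid: J = 2[d³/12 + d(b/2)²] = 2[10.5³/12 + 10.5×2.75²] = 351.8 in³.
Direct shear f_v = P/L_w = 48.7 / 21 = 2.319 kip/in (vertical).
Torsion M = P·e = 48.7 × 11.5 = 560.05 kip·in.
Critical point at (x, y) = (2.75, 5.25) from centroid. f_tx = M·y/J = 8.359 kip/in; f_ty = M·x/J = 4.379 kip/in.
Resultant f_max = √[f_tx² + (f_v + f_ty)²] = √[8.359² + (2.319 + 4.379)²] = 10.71 kip/in.
Capacity per unit length: φr_n = 0.75 × 0.6 × 60 × (0.707 × 0.75) = 14.32 kip/in.
10.71 ≤ 14.32 → adequate.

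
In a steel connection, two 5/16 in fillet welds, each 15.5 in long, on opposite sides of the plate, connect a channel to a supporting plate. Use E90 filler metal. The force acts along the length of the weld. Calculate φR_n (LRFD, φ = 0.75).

φR_n ≈ 277 kips

E90XX → F_EXX = 90 ksi.
Effective throat t_e = 0.707 × 0.3125 = 0.2209 in.
Total length L = 31 in; A_we = 0.2209 × 31 = 6.849 in².
F_nw = 0.6 F_EXX = 0.6 × 90 = 54 ksi.
φR_n = 0.75 × 54 × 6.849 = 277.4 kips.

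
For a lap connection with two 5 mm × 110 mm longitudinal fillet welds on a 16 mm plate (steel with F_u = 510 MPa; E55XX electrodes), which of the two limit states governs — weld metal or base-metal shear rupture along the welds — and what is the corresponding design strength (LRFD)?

φR_n ≈ 192 kN (weld metal governs)

E55XX → F_EXX = 550 MPa.
t_e = 0.707 × 5 = 3.535 mm; L = 220 mm.
Weld metal: φR_n = 0.75 × 0.6 × 550 × 3.535 × 220 × 10⁻³ = 192.5 kN.
Base metal (shear rupture): φR_n = 0.75 × 0.6 × 510 × 16 × 220 × 10⁻³ = 807.8 kN.
Governing: weld metal.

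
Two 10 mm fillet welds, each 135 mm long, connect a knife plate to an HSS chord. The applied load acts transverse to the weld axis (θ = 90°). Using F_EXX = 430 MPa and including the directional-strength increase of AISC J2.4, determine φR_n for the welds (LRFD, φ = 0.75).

φR_n ≈ 554 kN

t_e = 0.707 × 10 = 7.07 mm; A_we = 7.07 × 270 = 1909 mm².
Directional factor: 1.0 + 0.5 sin^1.5(90°) = 1.5.
F_nw = 0.6 × 430 × 1.5 = 387 MPa.
φR_n = 0.75 × 387 × 1909 × 10⁻³ = 554.1 kN.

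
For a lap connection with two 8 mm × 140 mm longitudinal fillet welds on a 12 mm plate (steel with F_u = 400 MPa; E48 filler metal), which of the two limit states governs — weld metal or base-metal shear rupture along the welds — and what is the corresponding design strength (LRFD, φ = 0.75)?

φR_n ≈ 342 kN (weld metal governs)

E48XX → F_EXX = 480 MPa.
t_e = 0.707 × 8 = 5.656 mm; L = 280 mm.
Weld metal: φR_n = 0.75 × 0.6 × 480 × 5.656 × 280 × 10⁻³ = 342.1 kN.
Base metal (shear rupture): φR_n = 0.75 × 0.6 × 400 × 12 × 280 × 10⁻³ = 604.8 kN.
Governing: weld metal.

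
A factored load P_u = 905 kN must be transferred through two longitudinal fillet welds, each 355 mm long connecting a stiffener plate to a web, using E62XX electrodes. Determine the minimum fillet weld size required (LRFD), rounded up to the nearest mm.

E62XX → F_EXX = 620 MPa.
Total weld length L = 710 mm.
Required throat t_e = P_u / (φ × 0.6 F_EXX × L) = 905 / (0.75 × 0.6 × 620 × 710 × 10⁻³) = 4.569 mm.
Required leg w = t_e / 0.707 = 6.462 mm → use 7 mm.

w = 7 mm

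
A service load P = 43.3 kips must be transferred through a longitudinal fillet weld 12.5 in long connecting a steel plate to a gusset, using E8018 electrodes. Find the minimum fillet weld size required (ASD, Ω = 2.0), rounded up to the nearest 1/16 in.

w = 1/4 in

E80XX → F_EXX = 80 ksi.
Total weld length L = 12.5 in.
Required throat t_e = P × Ω / (0.6 F_EXX × L) = 43.3 × 2.0 / (0.6 × 80 × 12.5) = 0.1443 in.
Required leg w = t_e / 0.707 = 0.2041 in → use 1/4 in.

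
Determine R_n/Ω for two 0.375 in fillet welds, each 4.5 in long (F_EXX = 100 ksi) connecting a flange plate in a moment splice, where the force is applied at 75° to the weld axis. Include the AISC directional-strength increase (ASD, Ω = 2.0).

R_n/Ω ≈ 106 kip

t_e = 0.707 × 0.375 = 0.2651 in; A_we = 0.2651 × 9 = 2.386 in².
Directional factor: 1.0 + 0.5 sin^1.5(75°) = 1.475.
F_nw = 0.6 × 100 × 1.475 = 88.48 ksi.
R_n/Ω = (88.48 × 2.386) / 2.0 = 105.6 kip.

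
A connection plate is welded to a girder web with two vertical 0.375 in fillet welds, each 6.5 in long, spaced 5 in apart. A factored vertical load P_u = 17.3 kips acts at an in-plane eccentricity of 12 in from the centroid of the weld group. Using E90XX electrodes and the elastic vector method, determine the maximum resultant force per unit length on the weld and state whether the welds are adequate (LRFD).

f_max ≈ 7.59 kip/in; adequate

E90XX → F_EXX = 90 ksi.
Total weld length L_w = 13 in. Treat welds as unit-width lines.
Polar moment about centroid: J = 2[d³/12 + d(b/2)²] = 2[6.5³/12 + 6.5×2.5²] = 127 in³.
Direct shear f_v = P/L_w = 17.3 / 13 = 1.331 kip/in (vertical).
Torsion M = P·e = 17.3 × 12 = 207.6 kip·in.
Critical point at (x, y) = (2.5, 3.25) from centroid. f_tx = M·y/J = 5.312 kip/in; f_ty = M·x/J = 4.086 kip/in.
Resultant f_max = √[f_tx² + (f_v + f_ty)²] = √[5.312² + (1.331 + 4.086)²] = 7.587 kip/in.
Capacity per unit length: φr_n = 0.75 × 0.6 × 90 × (0.707 × 0.375) = 10.74 kip/in.
7.587 ≤ 10.74 → adequate.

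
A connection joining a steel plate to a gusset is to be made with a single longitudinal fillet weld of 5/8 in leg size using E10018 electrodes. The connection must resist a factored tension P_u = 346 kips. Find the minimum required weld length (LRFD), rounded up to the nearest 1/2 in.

E100XX → F_EXX = 100 ksi.
Throat t_e = 0.707 × 0.625 = 0.4419 in.
φr_n = 0.75 × 0.6 × 100 × 0.4419 = 19.88 kips/in.
L_req = P_u / φr_n = 346 / 19.88 = 17.4 in total.
Round up → use L = 17.5 in.

L = 17.5 in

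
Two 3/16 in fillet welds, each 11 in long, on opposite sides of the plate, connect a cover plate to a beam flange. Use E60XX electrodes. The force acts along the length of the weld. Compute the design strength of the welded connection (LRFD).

φR_n ≈ 78.7 kip

E60XX → F_EXX = 60 ksi.
Effective throat t_e = 0.707 × 0.1875 = 0.1326 in.
Total length L = 22 in; A_we = 0.1326 × 22 = 2.916 in².
F_nw = 0.6 F_EXX = 0.6 × 60 = 36 ksi.
φR_n = 0.75 × 36 × 2.916 = 78.74 kip.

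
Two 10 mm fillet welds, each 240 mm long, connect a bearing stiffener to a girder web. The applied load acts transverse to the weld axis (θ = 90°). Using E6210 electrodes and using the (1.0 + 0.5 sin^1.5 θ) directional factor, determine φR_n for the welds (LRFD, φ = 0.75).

E62XX → F_EXX = 620 MPa.
t_e = 0.707 × 10 = 7.07 mm; A_we = 7.07 × 480 = 3394 mm².
Directional factor: 1.0 + 0.5 sin^1.5(90°) = 1.5.
F_nw = 0.6 × 620 × 1.5 = 558 MPa.
φR_n = 0.75 × 558 × 3394 × 10⁻³ = 1420 kN.

φR_n ≈ 1420 kN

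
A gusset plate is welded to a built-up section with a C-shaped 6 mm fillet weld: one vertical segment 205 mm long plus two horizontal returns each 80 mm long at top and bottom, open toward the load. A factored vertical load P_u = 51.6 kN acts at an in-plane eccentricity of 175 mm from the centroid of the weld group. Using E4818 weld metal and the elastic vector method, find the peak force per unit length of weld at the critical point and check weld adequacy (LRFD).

E48XX → F_EXX = 480 MPa.
Total weld length L_w = 365 mm. Treat welds as unit-width lines.
Centroid: x̄ = 2×80×40 / 365 = 17.53 mm from the vertical weld.
Polar moment about centroid: J = I_x + I_y = [205³/12 + 2×80×102.5²] + [205×17.53² + 2(80³/12 + 80×22.47²)] = 2628000 mm³.
Direct shear f_v = P/L_w = 51.6×10³ / 365 = 141.4 N/mm (vertical).
Torsion M = P·e = 51.6×10³ × 175 = 9030000 N·mm.
Critical point at (x, y) = (62.47, 102.5) from centroid. f_tx = M·y/J = 352.2 N/mm; f_ty = M·x/J = 214.6 N/mm.
Resultant f_max = √[f_tx² + (f_v + f_ty)²] = √[352.2² + (141.4 + 214.6)²] = 500.8 N/mm.
Capacity per unit length: φr_n = 0.75 × 0.6 × 480 × (0.707 × 6) = 916.3 N/mm.
500.8 ≤ 916.3 → adequate.

f_max ≈ 501 N/mm; adequate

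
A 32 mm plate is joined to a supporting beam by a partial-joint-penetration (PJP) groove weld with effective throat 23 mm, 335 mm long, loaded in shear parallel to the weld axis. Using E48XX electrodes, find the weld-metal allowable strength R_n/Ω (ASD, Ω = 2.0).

E48XX → F_EXX = 480 MPa.
Effective throat (given) t_e = 23 mm.
A_we = 23 × 335 = 7705 mm².
F_nw = 0.6 F_EXX = 288 MPa.
R_n/Ω = (288 × 7705) / 2.0 × 10⁻³ = 1110 kN.

R_n/Ω ≈ 1110 kN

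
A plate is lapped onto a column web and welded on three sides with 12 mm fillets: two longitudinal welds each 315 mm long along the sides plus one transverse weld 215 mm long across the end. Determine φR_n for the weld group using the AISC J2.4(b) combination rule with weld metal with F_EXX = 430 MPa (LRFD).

φR_n ≈ 1410 kN

t_e = 0.707 × 12 = 8.484 mm.
R_nwl = 0.6 × 430 × 8.484 × 630 × 10⁻³ = 1379 kN (longitudinal, 2 welds).
R_nwt = 0.6 × 430 × 8.484 × 215 × 10⁻³ = 470.6 kN (transverse, base value).
(i) R_nwl + R_nwt = 1850 kN; (ii) 0.85 R_nwl + 1.5 R_nwt = 1878 kN.
R_n = max = 1878 kN [governs: (ii)]; φR_n = 1409 kN.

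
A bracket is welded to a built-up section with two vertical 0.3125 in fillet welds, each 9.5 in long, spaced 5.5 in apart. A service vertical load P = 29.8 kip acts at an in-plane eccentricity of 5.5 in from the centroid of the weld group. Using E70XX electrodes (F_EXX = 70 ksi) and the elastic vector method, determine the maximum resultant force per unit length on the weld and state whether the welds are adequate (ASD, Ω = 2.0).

Total weld length L_w = 19 in. Treat welds as unit-width lines.
Polar moment about centroid: J = 2[d³/12 + d(b/2)²] = 2[9.5³/12 + 9.5×2.75²] = 286.6 in³.
Direct shear f_v = P/L_w = 29.8 / 19 = 1.568 kip/in (vertical).
Torsion M = P·e = 29.8 × 5.5 = 163.9 kip·in.
Critical point at (x, y) = (2.75, 4.75) from centroid. f_tx = M·y/J = 2.717 kip/in; f_ty = M·x/J = 1.573 kip/in.
Resultant f_max = √[f_tx² + (f_v + f_ty)²] = √[2.717² + (1.568 + 1.573)²] = 4.153 kip/in.
Capacity per unit length: r_n/Ω = (1/2.0) × 0.6 × 70 × (0.707 × 0.3125) = 4.64 kip/in.
4.153 ≤ 4.64 → adequate.

f_max ≈ 4.15 kip/in; adequate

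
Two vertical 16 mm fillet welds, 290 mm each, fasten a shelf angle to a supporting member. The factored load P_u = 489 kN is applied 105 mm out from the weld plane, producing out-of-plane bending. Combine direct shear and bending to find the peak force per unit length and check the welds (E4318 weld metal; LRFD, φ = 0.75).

f_max ≈ 2020 N/mm; adequate

E43XX → F_EXX = 430 MPa.
L_w = 2 × 290 = 580 mm; section modulus (unit throat) S = 2 × L²/6 = 28030 mm².
Direct shear f_v = P/L_w = 489×10³/580 = 843.1 N/mm.
Moment M = P × e = 489×10³ × 105 = 51345000 N·mm; bending f_b = M/S = 1832 N/mm.
f_max = √(f_v² + f_b²) = √(843.1² + 1832²) = 2016 N/mm.
φr_n = 0.75 × 0.6 × 430 × (0.707 × 16) = 2189 N/mm → adequate.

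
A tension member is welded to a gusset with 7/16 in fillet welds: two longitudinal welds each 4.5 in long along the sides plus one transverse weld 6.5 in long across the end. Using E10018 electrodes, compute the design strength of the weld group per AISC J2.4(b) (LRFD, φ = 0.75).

φR_n ≈ 242 kips

E100XX → F_EXX = 100 ksi.
t_e = 0.707 × 0.4375 = 0.3093 in.
R_nwl = 0.6 × 100 × 0.3093 × 9 = 167 kips (longitudinal, 2 welds).
R_nwt = 0.6 × 100 × 0.3093 × 6.5 = 120.6 kips (transverse, base value).
(i) R_nwl + R_nwt = 287.7 kips; (ii) 0.85 R_nwl + 1.5 R_nwt = 322.9 kips.
R_n = max = 322.9 kips [governs: (ii)]; φR_n = 242.2 kips.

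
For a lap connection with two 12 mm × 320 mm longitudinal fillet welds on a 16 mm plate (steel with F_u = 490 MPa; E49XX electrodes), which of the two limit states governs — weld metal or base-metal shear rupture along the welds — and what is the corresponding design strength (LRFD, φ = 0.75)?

φR_n ≈ 1200 kN (weld metal governs)

E49XX → F_EXX = 490 MPa.
t_e = 0.707 × 12 = 8.484 mm; L = 640 mm.
Weld metal: φR_n = 0.75 × 0.6 × 490 × 8.484 × 640 × 10⁻³ = 1197 kN.
Base metal (shear rupture): φR_n = 0.75 × 0.6 × 490 × 16 × 640 × 10⁻³ = 2258 kN.
Governing: weld metal.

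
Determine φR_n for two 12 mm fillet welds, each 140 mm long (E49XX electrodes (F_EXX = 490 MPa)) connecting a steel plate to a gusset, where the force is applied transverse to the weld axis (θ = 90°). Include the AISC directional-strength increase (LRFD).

φR_n ≈ 786 kN

t_e = 0.707 × 12 = 8.484 mm; A_we = 8.484 × 280 = 2376 mm².
Directional factor: 1.0 + 0.5 sin^1.5(90°) = 1.5.
F_nw = 0.6 × 490 × 1.5 = 441 MPa.
φR_n = 0.75 × 441 × 2376 × 10⁻³ = 785.7 kN.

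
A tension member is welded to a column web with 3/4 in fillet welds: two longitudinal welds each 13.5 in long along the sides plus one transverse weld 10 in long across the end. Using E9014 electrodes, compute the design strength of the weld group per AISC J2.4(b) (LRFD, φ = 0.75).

φR_n ≈ 815 kips

E90XX → F_EXX = 90 ksi.
t_e = 0.707 × 0.75 = 0.5302 in.
R_nwl = 0.6 × 90 × 0.5302 × 27 = 773.1 kips (longitudinal, 2 welds).
R_nwt = 0.6 × 90 × 0.5302 × 10 = 286.3 kips (transverse, base value).
(i) R_nwl + R_nwt = 1059 kips; (ii) 0.85 R_nwl + 1.5 R_nwt = 1087 kips.
R_n = max = 1087 kips [governs: (ii)]; φR_n = 815 kips.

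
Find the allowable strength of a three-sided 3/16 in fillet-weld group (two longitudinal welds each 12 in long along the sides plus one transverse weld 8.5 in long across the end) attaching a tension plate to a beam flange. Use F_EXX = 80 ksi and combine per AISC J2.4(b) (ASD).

R_n/Ω ≈ 105 kips

t_e = 0.707 × 0.1875 = 0.1326 in.
R_nwl = 0.6 × 80 × 0.1326 × 24 = 152.7 kips (longitudinal, 2 welds).
R_nwt = 0.6 × 80 × 0.1326 × 8.5 = 54.09 kips (transverse, base value).
(i) R_nwl + R_nwt = 206.8 kips; (ii) 0.85 R_nwl + 1.5 R_nwt = 210.9 kips.
R_n = max = 210.9 kips [governs: (ii)]; R_n/Ω = 105.5 kips.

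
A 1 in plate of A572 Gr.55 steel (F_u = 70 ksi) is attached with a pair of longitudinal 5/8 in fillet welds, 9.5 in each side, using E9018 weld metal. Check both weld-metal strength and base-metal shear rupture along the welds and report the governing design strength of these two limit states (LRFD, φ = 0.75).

E90XX → F_EXX = 90 ksi.
t_e = 0.707 × 0.625 = 0.4419 in; L = 19 in.
Weld metal: φR_n = 0.75 × 0.6 × 90 × 0.4419 × 19 = 340 kip.
Base metal (shear rupture): φR_n = 0.75 × 0.6 × 70 × 1 × 19 = 598.5 kip.
Governing: weld metal.

φR_n ≈ 340 kip (weld metal governs)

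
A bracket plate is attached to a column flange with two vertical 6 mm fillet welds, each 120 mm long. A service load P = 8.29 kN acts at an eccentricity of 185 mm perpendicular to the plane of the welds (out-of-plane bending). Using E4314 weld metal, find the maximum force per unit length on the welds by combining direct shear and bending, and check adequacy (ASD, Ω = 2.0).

E43XX → F_EXX = 430 MPa.
L_w = 2 × 120 = 240 mm; section modulus (unit throat) S = 2 × L²/6 = 4800 mm².
Direct shear f_v = P/L_w = 8.29×10³/240 = 34.54 N/mm.
Moment M = P × e = 8.29×10³ × 185 = 1533600 N·mm; bending f_b = M/S = 319.5 N/mm.
f_max = √(f_v² + f_b²) = √(34.54² + 319.5²) = 321.4 N/mm.
r_n/Ω = (1/2.0) × 0.6 × 430 × (0.707 × 6) = 547.2 N/mm → adequate.

f_max ≈ 321 N/mm; adequate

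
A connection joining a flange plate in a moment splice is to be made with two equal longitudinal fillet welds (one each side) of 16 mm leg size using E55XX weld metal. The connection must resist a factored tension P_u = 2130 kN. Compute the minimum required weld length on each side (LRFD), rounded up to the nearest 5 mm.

E55XX → F_EXX = 550 MPa.
Throat t_e = 0.707 × 16 = 11.31 mm.
φr_n = 0.75 × 0.6 × 550 × 11.31 × 10⁻³ = 2.8 kN/mm.
L_req = P_u / φr_n = 2130 / 2.8 = 760.8 mm total.
Per side: 760.8 / 2 = 380.4 mm.
Round up → use L = 385 mm on each side.

L = 385 mm on each side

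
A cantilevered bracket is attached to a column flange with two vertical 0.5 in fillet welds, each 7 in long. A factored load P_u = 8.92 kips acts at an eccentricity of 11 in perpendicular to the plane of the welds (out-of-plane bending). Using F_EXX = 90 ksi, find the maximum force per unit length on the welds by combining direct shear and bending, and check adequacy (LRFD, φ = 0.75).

L_w = 2 × 7 = 14 in; section modulus (unit throat) S = 2 × L²/6 = 16.33 in².
Direct shear f_v = P/L_w = 8.92/14 = 0.6371 kip/in.
Moment M = P × e = 8.92 × 11 = 98.12 kip·in; bending f_b = M/S = 6.007 kip/in.
f_max = √(f_v² + f_b²) = √(0.6371² + 6.007²) = 6.041 kip/in.
φr_n = 0.75 × 0.6 × 90 × (0.707 × 0.5) = 14.32 kip/in → adequate.

f_max ≈ 6.04 kip/in; adequate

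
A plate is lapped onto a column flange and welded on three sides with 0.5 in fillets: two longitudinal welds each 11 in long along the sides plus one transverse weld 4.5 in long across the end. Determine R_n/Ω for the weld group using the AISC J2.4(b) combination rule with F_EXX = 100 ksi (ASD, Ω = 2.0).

t_e = 0.707 × 0.5 = 0.3535 in.
R_nwl = 0.6 × 100 × 0.3535 × 22 = 466.6 kips (longitudinal, 2 welds).
R_nwt = 0.6 × 100 × 0.3535 × 4.5 = 95.44 kips (transverse, base value).
(i) R_nwl + R_nwt = 562.1 kips; (ii) 0.85 R_nwl + 1.5 R_nwt = 539.8 kips.
R_n = max = 562.1 kips [governs: (i)]; R_n/Ω = 281 kips.

R_n/Ω ≈ 281 kips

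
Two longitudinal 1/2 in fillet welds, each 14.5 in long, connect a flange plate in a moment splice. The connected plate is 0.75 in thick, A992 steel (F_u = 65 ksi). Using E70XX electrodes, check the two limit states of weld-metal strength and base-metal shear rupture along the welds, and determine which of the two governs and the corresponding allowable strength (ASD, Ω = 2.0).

E70XX → F_EXX = 70 ksi.
t_e = 0.707 × 0.5 = 0.3535 in; L = 29 in.
Weld metal: R_n/Ω = (1/2.0) × 0.6 × 70 × 0.3535 × 29 = 215.3 kip.
Base metal (shear rupture): R_n/Ω = (1/2.0) × 0.6 × 65 × 0.75 × 29 = 424.1 kip.
Governing: weld metal.

R_n/Ω ≈ 215 kip (weld metal governs)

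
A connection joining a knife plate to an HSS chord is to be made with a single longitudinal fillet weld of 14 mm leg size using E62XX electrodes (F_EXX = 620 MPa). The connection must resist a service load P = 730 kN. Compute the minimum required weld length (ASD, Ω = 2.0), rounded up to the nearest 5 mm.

Throat t_e = 0.707 × 14 = 9.898 mm.
r_n/Ω = (0.6 × 620 × 9.898) / 2.0 = 1841 N/mm = 1.841 kN/mm.
L_req = P / (r_n/Ω) = 730 / 1.841 = 396.5 mm total.
Round up → use L = 400 mm.

L = 400 mm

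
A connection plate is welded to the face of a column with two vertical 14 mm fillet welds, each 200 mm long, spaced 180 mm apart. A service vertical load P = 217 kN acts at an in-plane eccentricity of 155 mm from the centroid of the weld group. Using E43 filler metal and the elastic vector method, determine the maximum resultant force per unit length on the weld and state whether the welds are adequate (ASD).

E43XX → F_EXX = 430 MPa.
Total weld length L_w = 400 mm. Treat welds as unit-width lines.
Polar moment about centroid: J = 2[d³/12 + d(b/2)²] = 2[200³/12 + 200×90²] = 4573000 mm³.
Direct shear f_v = P/L_w = 217×10³ / 400 = 542.5 N/mm (vertical).
Torsion M = P·e = 217×10³ × 155 = 33635000 N·mm.
Critical point at (x, y) = (90, 100) from centroid. f_tx = M·y/J = 735.5 N/mm; f_ty = M·x/J = 661.9 N/mm.
Resultant f_max = √[f_tx² + (f_v + f_ty)²] = √[735.5² + (542.5 + 661.9)²] = 1411 N/mm.
Capacity per unit length: r_n/Ω = (1/2.0) × 0.6 × 430 × (0.707 × 14) = 1277 N/mm.
1411 > 1277 → NOT adequate.

f_max ≈ 1410 N/mm; NOT adequate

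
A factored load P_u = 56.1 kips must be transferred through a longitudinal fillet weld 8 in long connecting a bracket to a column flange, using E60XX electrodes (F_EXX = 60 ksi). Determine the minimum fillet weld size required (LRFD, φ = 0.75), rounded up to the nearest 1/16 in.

Total weld length L = 8 in.
Required throat t_e = P_u / (φ × 0.6 F_EXX × L) = 56.1 / (0.75 × 0.6 × 60 × 8) = 0.2597 in.
Required leg w = t_e / 0.707 = 0.3674 in → use 3/8 in.

w = 3/8 in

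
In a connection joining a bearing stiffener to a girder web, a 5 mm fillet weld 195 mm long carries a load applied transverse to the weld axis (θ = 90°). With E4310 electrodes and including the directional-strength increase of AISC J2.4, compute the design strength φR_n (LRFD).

E43XX → F_EXX = 430 MPa.
t_e = 0.707 × 5 = 3.535 mm; A_we = 3.535 × 195 = 689.3 mm².
Directional factor: 1.0 + 0.5 sin^1.5(90°) = 1.5.
F_nw = 0.6 × 430 × 1.5 = 387 MPa.
φR_n = 0.75 × 387 × 689.3 × 10⁻³ = 200.1 kN.

φR_n ≈ 200 kN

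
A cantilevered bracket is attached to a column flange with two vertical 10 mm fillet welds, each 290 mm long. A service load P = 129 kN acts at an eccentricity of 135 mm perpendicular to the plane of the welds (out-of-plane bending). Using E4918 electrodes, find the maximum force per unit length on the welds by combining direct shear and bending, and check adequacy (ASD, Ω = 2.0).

E49XX → F_EXX = 490 MPa.
L_w = 2 × 290 = 580 mm; section modulus (unit throat) S = 2 × L²/6 = 28030 mm².
Direct shear f_v = P/L_w = 129×10³/580 = 222.4 N/mm.
Moment M = P × e = 129×10³ × 135 = 17415000 N·mm; bending f_b = M/S = 621.2 N/mm.
f_max = √(f_v² + f_b²) = √(222.4² + 621.2²) = 659.8 N/mm.
r_n/Ω = (1/2.0) × 0.6 × 490 × (0.707 × 10) = 1039 N/mm → adequate.

f_max ≈ 660 N/mm; adequate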